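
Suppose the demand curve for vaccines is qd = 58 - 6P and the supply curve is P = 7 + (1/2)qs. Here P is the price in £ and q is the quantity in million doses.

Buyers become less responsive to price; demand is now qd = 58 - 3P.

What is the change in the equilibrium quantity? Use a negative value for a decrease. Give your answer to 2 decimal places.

Before the shock: 58 - 6P = 2P - 14 ⇒ 72 = 8P ⇒ P = 9, q = 4.
The shock moves the curves to qd = 58 - 3P and qs = 2P - 14.
Clearing the new market: 58 - 3P = 2P - 14, so P = 14.4 and q = 14.8.
Δq = 14.8 − 4 = +10.80.

+10.80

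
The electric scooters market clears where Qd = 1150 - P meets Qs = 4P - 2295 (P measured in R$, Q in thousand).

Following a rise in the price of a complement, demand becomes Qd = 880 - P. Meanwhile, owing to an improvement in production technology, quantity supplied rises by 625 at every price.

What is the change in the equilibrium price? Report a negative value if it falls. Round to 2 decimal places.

Original equilibrium: 1150 - P = 4P - 2295 gives 3445 = 5P, so P = 689 and Q = 461.
With the change applied: demand Qd = 880 - P, supply Qs = 4P - 1670.
New equilibrium: 880 - P = 4P - 1670 ⇒ 2550 = 5P ⇒ P = 510, Q = 370.
ΔP = 510 − 689 = -179.00.

-179.00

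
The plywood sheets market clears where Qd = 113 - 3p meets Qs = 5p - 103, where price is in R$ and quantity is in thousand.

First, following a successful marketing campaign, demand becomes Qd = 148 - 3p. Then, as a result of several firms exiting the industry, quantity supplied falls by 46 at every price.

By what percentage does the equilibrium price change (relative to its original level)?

+37.5

Before the shock: 113 - 3p = 5p - 103 ⇒ 216 = 8p ⇒ p = 27, Q = 32.
With the change applied: demand Qd = 148 - 3p, supply Qs = 5p - 149.
Setting them equal: 148 - 3p = 5p - 149 → 297 = 8p, so p = 37.125 and Q = 36.625.
%Δp = (37.125 − 27) / 27 × 100 = +37.5%.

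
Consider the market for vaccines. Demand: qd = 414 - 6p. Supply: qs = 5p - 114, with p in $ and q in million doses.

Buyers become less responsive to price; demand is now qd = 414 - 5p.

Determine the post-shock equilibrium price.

52.8

Solve the original market: 414 - 6p = 5p - 114, hence p = 48 and q = 126.
After the shift, demand is qd = 414 - 5p and supply is qs = 5p - 114.
Clearing the new market: 414 - 5p = 5p - 114, so p = 52.8 and q = 150.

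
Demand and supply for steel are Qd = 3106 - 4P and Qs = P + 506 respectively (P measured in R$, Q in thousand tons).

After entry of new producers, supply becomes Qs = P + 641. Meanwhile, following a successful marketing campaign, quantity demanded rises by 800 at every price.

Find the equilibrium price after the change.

Before the shock: 3106 - 4P = P + 506 ⇒ 2600 = 5P ⇒ P = 520, Q = 1026.
The new curves are Qd = 3906 - 4P (demand) and Qs = P + 641 (supply).
Clearing the new market: 3906 - 4P = P + 641, so P = 653 and Q = 1294.

653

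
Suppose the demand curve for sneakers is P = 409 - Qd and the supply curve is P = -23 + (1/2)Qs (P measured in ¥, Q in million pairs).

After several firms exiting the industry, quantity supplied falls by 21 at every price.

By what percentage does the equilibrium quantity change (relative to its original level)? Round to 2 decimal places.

Solve the original market: 409 - P = 2P + 46, hence P = 121 and Q = 288.
With the change applied: demand Qd = 409 - P, supply Qs = 2P + 25.
Equate the new curves: 409 - P = 2P + 25, giving 384 = 3P, P = 128, Q = 281.
%ΔQ = (281 − 288) / 288 × 100 = -2.43%.

-2.43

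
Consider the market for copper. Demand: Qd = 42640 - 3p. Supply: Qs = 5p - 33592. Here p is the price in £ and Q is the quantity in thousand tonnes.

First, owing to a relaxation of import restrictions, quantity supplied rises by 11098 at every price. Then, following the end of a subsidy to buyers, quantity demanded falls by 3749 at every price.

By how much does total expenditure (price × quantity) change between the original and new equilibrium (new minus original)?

Initially, 42640 - 3p = 5p - 33592, so 76232 = 8p and p = 9529, Q = 14053.
The shock moves the curves to Qd = 38891 - 3p and Qs = 5p - 22494.
Equate the new curves: 38891 - 3p = 5p - 22494, giving 61385 = 8p, p = 7673.125, Q = 15871.625.
Expenditure moves from 9529×14053 = 133911037 to 7673.125×15871.625 = 121784962.578125; change = -12126074.421875.

-12126074.421875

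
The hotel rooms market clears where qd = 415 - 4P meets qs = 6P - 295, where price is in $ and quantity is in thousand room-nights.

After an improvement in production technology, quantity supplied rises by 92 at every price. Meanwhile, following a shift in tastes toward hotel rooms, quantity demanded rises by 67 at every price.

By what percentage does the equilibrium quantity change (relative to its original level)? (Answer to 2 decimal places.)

+58.78

Initially, 415 - 4P = 6P - 295, so 710 = 10P and P = 71, q = 131.
With the change applied: demand qd = 482 - 4P, supply qs = 6P - 203.
New equilibrium: 482 - 4P = 6P - 203 ⇒ 685 = 10P ⇒ P = 68.5, q = 208.
%Δq = (208 − 131) / 131 × 100 = +58.78%.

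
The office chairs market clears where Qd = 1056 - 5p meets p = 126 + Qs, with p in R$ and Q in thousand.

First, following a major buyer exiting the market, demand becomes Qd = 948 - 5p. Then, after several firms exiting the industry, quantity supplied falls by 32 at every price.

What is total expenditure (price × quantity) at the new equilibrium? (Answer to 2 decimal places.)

4854.11

Solve the original market: 1056 - 5p = p - 126, hence p = 197 and Q = 71.
The shock moves the curves to Qd = 948 - 5p and Qs = p - 158.
Equate the new curves: 948 - 5p = p - 158, giving 1106 = 6p, p = 553/3 ≈ 184.3333, Q = 79/3 ≈ 26.3333.
New expenditure = 184.3333 × 26.3333 = 4854.11.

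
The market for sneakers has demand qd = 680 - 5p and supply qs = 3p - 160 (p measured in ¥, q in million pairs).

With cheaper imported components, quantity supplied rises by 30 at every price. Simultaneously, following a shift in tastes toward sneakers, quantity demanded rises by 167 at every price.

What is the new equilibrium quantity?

236.375

Before the shock: 680 - 5p = 3p - 160 ⇒ 840 = 8p ⇒ p = 105, q = 155.
After the shift, demand is qd = 847 - 5p and supply is qs = 3p - 130.
Clearing the new market: 847 - 5p = 3p - 130, so p = 122.125 and q = 236.375.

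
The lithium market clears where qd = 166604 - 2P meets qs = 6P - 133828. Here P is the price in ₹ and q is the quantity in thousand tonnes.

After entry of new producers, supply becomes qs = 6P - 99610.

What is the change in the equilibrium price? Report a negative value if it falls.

-4277.25

Solve the original market: 166604 - 2P = 6P - 133828, hence P = 37554 and q = 91496.
The new curves are qd = 166604 - 2P (demand) and qs = 6P - 99610 (supply).
New equilibrium: 166604 - 2P = 6P - 99610 ⇒ 266214 = 8P ⇒ P = 33276.75, q = 100050.5.
ΔP = 33276.75 − 37554 = -4277.25.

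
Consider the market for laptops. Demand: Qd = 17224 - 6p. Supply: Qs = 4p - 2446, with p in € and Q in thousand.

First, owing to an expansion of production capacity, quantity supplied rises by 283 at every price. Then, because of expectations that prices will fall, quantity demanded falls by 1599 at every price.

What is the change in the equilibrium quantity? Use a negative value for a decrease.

-469.8

Solve the original market: 17224 - 6p = 4p - 2446, hence p = 1967 and Q = 5422.
The new curves are Qd = 15625 - 6p (demand) and Qs = 4p - 2163 (supply).
Setting them equal: 15625 - 6p = 4p - 2163 → 17788 = 10p, so p = 1778.8 and Q = 4952.2.
ΔQ = 4952.2 − 5422 = -469.8.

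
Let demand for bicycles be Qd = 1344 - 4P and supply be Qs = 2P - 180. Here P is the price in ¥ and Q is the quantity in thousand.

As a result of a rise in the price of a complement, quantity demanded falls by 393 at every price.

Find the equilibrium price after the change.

Solve the original market: 1344 - 4P = 2P - 180, hence P = 254 and Q = 328.
The new curves are Qd = 951 - 4P (demand) and Qs = 2P - 180 (supply).
Equate the new curves: 951 - 4P = 2P - 180, giving 1131 = 6P, P = 188.5, Q = 197.

188.5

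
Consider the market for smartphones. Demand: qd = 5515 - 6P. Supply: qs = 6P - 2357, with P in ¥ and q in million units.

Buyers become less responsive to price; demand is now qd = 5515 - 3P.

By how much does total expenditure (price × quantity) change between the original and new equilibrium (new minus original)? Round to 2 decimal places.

+1492837.33

Initially, 5515 - 6P = 6P - 2357, so 7872 = 12P and P = 656, q = 1579.
The new curves are qd = 5515 - 3P (demand) and qs = 6P - 2357 (supply).
Setting them equal: 5515 - 3P = 6P - 2357 → 7872 = 9P, so P = 2624/3 ≈ 874.6667 and q = 2891.
Expenditure moves from 656×1579 = 1035824 to 874.6667×2891 = 2528661.3333; change = +1492837.33.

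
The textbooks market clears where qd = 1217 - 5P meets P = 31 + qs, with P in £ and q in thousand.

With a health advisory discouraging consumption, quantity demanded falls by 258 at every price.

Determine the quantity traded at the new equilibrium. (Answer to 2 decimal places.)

134.00

Solve the original market: 1217 - 5P = P - 31, hence P = 208 and q = 177.
After the shift, demand is qd = 959 - 5P and supply is qs = P - 31.
Equate the new curves: 959 - 5P = P - 31, giving 990 = 6P, P = 165, q = 134.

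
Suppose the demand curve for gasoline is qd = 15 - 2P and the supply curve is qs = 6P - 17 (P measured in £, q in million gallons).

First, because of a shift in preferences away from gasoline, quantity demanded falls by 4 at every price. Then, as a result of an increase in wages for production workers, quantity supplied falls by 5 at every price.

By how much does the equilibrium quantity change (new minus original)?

Original equilibrium: 15 - 2P = 6P - 17 gives 32 = 8P, so P = 4 and q = 7.
After the shift, demand is qd = 11 - 2P and supply is qs = 6P - 22.
Equate the new curves: 11 - 2P = 6P - 22, giving 33 = 8P, P = 4.125, q = 2.75.
Δq = 2.75 − 7 = -4.25.

-4.25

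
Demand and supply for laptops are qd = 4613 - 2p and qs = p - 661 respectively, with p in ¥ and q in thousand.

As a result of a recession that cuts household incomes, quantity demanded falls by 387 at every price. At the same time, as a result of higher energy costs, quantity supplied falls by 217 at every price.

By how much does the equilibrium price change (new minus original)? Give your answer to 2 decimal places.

Before the shock: 4613 - 2p = p - 661 ⇒ 5274 = 3p ⇒ p = 1758, q = 1097.
After the shift, demand is qd = 4226 - 2p and supply is qs = p - 878.
Clearing the new market: 4226 - 2p = p - 878, so p = 5104/3 ≈ 1701.3333 and q = 2470/3 ≈ 823.3333.
Δp = 1701.3333 − 1758 = -56.67.

-56.67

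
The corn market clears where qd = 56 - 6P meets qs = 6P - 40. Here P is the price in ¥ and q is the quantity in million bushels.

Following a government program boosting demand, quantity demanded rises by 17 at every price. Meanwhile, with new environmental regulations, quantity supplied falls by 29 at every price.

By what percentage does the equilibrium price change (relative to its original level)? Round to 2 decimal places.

Original equilibrium: 56 - 6P = 6P - 40 gives 96 = 12P, so P = 8 and q = 8.
The new curves are qd = 73 - 6P (demand) and qs = 6P - 69 (supply).
New equilibrium: 73 - 6P = 6P - 69 ⇒ 142 = 12P ⇒ P = 71/6 ≈ 11.8333, q = 2.
%ΔP = (11.8333 − 8) / 8 × 100 = +47.92%.

+47.92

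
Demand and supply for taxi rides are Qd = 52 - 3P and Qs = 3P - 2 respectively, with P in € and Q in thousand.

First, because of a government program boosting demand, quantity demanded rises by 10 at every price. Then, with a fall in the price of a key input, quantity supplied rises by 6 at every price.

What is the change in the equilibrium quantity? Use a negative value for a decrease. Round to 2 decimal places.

+8.00

Solve the original market: 52 - 3P = 3P - 2, hence P = 9 and Q = 25.
After the shift, demand is Qd = 62 - 3P and supply is Qs = 3P + 4.
New equilibrium: 62 - 3P = 3P + 4 ⇒ 58 = 6P ⇒ P = 29/3 ≈ 9.6667, Q = 33.
ΔQ = 33 − 25 = +8.00.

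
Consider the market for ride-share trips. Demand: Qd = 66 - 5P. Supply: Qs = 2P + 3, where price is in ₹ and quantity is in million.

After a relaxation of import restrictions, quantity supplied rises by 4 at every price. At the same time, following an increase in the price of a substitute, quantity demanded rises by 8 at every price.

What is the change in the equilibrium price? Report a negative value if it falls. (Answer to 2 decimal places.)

Initially, 66 - 5P = 2P + 3, so 63 = 7P and P = 9, Q = 21.
After the shift, demand is Qd = 74 - 5P and supply is Qs = 2P + 7.
New equilibrium: 74 - 5P = 2P + 7 ⇒ 67 = 7P ⇒ P = 67/7 ≈ 9.5714, Q = 183/7 ≈ 26.1429.
ΔP = 9.5714 − 9 = +0.57.

+0.57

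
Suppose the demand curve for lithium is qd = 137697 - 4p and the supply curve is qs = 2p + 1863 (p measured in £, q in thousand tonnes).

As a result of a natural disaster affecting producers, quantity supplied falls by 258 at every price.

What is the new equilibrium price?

22682

Solve the original market: 137697 - 4p = 2p + 1863, hence p = 22639 and q = 47141.
The new curves are qd = 137697 - 4p (demand) and qs = 2p + 1605 (supply).
New equilibrium: 137697 - 4p = 2p + 1605 ⇒ 136092 = 6p ⇒ p = 22682, q = 46969.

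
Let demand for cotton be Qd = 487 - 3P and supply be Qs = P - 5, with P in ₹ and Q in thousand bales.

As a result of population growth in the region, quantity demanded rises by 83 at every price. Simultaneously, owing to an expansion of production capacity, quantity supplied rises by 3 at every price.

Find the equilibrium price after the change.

Original equilibrium: 487 - 3P = P - 5 gives 492 = 4P, so P = 123 and Q = 118.
After the shift, demand is Qd = 570 - 3P and supply is Qs = P - 2.
Setting them equal: 570 - 3P = P - 2 → 572 = 4P, so P = 143 and Q = 141.

143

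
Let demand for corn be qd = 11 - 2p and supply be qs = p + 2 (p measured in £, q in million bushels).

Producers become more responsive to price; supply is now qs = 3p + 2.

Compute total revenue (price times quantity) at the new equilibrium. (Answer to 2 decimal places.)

13.32

Initially, 11 - 2p = p + 2, so 9 = 3p and p = 3, q = 5.
The shock moves the curves to qd = 11 - 2p and qs = 3p + 2.
Setting them equal: 11 - 2p = 3p + 2 → 9 = 5p, so p = 1.8 and q = 7.4.
New expenditure = 1.8 × 7.4 = 13.32.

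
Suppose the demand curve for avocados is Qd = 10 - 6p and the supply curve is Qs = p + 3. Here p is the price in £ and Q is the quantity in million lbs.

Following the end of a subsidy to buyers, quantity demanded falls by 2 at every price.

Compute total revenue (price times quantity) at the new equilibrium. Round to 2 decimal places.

Original equilibrium: 10 - 6p = p + 3 gives 7 = 7p, so p = 1 and Q = 4.
After the shift, demand is Qd = 8 - 6p and supply is Qs = p + 3.
Setting them equal: 8 - 6p = p + 3 → 5 = 7p, so p = 5/7 ≈ 0.7143 and Q = 26/7 ≈ 3.7143.
New expenditure = 0.7143 × 3.7143 = 2.65.

2.65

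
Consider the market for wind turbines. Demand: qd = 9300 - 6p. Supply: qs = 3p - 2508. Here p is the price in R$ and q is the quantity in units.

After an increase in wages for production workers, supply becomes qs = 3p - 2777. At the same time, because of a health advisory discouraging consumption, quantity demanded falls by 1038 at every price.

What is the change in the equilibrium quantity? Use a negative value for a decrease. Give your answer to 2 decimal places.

-525.33

Before the shock: 9300 - 6p = 3p - 2508 ⇒ 11808 = 9p ⇒ p = 1312, q = 1428.
The new curves are qd = 8262 - 6p (demand) and qs = 3p - 2777 (supply).
New equilibrium: 8262 - 6p = 3p - 2777 ⇒ 11039 = 9p ⇒ p = 11039/9 ≈ 1226.5556, q = 2708/3 ≈ 902.6667.
Δq = 902.6667 − 1428 = -525.33.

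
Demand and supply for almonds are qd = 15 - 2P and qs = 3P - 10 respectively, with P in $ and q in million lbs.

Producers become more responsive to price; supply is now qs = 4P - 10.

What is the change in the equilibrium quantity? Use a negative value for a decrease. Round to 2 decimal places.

Initially, 15 - 2P = 3P - 10, so 25 = 5P and P = 5, q = 5.
With the change applied: demand qd = 15 - 2P, supply qs = 4P - 10.
Equate the new curves: 15 - 2P = 4P - 10, giving 25 = 6P, P = 25/6 ≈ 4.1667, q = 20/3 ≈ 6.6667.
Δq = 6.6667 − 5 = +1.67.

+1.67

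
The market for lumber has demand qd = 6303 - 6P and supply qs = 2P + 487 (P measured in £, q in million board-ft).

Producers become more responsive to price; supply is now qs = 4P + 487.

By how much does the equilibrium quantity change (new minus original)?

Original equilibrium: 6303 - 6P = 2P + 487 gives 5816 = 8P, so P = 727 and q = 1941.
With the change applied: demand qd = 6303 - 6P, supply qs = 4P + 487.
Equate the new curves: 6303 - 6P = 4P + 487, giving 5816 = 10P, P = 581.6, q = 2813.4.
Δq = 2813.4 − 1941 = +872.4.

+872.4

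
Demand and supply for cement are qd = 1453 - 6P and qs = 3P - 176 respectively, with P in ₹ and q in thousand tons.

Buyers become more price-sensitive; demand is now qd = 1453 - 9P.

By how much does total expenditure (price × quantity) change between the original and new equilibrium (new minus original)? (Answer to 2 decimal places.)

-35034.81

Before the shock: 1453 - 6P = 3P - 176 ⇒ 1629 = 9P ⇒ P = 181, q = 367.
After the shift, demand is qd = 1453 - 9P and supply is qs = 3P - 176.
Clearing the new market: 1453 - 9P = 3P - 176, so P = 135.75 and q = 231.25.
Expenditure moves from 181×367 = 66427 to 135.75×231.25 = 31392.1875; change = -35034.81.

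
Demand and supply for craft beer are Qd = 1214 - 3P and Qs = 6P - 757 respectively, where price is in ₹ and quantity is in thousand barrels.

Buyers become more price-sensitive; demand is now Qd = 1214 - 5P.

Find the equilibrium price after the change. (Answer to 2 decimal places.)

Solve the original market: 1214 - 3P = 6P - 757, hence P = 219 and Q = 557.
The new curves are Qd = 1214 - 5P (demand) and Qs = 6P - 757 (supply).
Clearing the new market: 1214 - 5P = 6P - 757, so P = 1971/11 ≈ 179.1818 and Q = 3499/11 ≈ 318.0909.

179.18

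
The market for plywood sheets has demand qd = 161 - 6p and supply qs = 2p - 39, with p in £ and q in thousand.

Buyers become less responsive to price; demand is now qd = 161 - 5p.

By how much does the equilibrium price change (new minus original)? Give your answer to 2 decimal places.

Initially, 161 - 6p = 2p - 39, so 200 = 8p and p = 25, q = 11.
The shock moves the curves to qd = 161 - 5p and qs = 2p - 39.
Equate the new curves: 161 - 5p = 2p - 39, giving 200 = 7p, p = 200/7 ≈ 28.5714, q = 127/7 ≈ 18.1429.
Δp = 28.5714 − 25 = +3.57.

+3.57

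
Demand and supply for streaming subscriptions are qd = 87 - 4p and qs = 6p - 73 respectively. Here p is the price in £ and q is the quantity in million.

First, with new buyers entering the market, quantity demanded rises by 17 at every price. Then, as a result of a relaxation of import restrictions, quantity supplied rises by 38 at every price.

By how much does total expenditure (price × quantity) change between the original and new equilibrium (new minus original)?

+304.76

Original equilibrium: 87 - 4p = 6p - 73 gives 160 = 10p, so p = 16 and q = 23.
The shock moves the curves to qd = 104 - 4p and qs = 6p - 35.
Setting them equal: 104 - 4p = 6p - 35 → 139 = 10p, so p = 13.9 and q = 48.4.
Expenditure moves from 16×23 = 368 to 13.9×48.4 = 672.76; change = +304.76.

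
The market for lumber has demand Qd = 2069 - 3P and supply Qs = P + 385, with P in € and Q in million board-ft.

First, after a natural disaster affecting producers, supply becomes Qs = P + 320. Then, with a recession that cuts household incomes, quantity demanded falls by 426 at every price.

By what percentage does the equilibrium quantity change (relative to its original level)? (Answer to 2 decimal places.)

-19.26

Original equilibrium: 2069 - 3P = P + 385 gives 1684 = 4P, so P = 421 and Q = 806.
With the change applied: demand Qd = 1643 - 3P, supply Qs = P + 320.
Equate the new curves: 1643 - 3P = P + 320, giving 1323 = 4P, P = 330.75, Q = 650.75.
%ΔQ = (650.75 − 806) / 806 × 100 = -19.26%.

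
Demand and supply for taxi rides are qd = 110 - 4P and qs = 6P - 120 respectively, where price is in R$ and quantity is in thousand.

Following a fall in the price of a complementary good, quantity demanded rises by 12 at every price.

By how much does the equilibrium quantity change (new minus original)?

+7.2

Original equilibrium: 110 - 4P = 6P - 120 gives 230 = 10P, so P = 23 and q = 18.
The new curves are qd = 122 - 4P (demand) and qs = 6P - 120 (supply).
Clearing the new market: 122 - 4P = 6P - 120, so P = 24.2 and q = 25.2.
Δq = 25.2 − 18 = +7.2.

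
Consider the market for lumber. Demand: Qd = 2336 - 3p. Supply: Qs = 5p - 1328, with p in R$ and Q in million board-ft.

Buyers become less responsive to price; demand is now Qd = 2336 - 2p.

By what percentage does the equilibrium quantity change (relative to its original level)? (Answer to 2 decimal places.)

Initially, 2336 - 3p = 5p - 1328, so 3664 = 8p and p = 458, Q = 962.
With the change applied: demand Qd = 2336 - 2p, supply Qs = 5p - 1328.
Setting them equal: 2336 - 2p = 5p - 1328 → 3664 = 7p, so p = 3664/7 ≈ 523.4286 and Q = 9024/7 ≈ 1289.1429.
%ΔQ = (1289.1429 − 962) / 962 × 100 = +34.01%.

+34.01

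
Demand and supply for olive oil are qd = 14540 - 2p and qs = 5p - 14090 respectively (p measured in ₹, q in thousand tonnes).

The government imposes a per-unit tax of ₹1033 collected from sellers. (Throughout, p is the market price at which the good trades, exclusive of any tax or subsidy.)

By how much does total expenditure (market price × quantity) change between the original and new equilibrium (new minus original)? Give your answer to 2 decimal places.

-2431766.33

Initially, 14540 - 2p = 5p - 14090, so 28630 = 7p and p = 4090, q = 6360.
Since sellers keep the price net of the tax, the effective supply curve becomes qs = 5p - 19255.
Setting them equal: 14540 - 2p = 5p - 19255 → 33795 = 7p, so p = 33795/7 ≈ 4827.8571 and q = 34190/7 ≈ 4884.2857.
Expenditure moves from 4090×6360 = 26012400 to 4827.8571×4884.2857 = 23580633.6735; change = -2431766.33.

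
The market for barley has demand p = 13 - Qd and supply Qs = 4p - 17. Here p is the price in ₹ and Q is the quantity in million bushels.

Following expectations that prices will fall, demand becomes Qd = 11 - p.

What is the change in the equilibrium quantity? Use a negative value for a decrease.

-1.6

Initially, 13 - p = 4p - 17, so 30 = 5p and p = 6, Q = 7.
With the change applied: demand Qd = 11 - p, supply Qs = 4p - 17.
Clearing the new market: 11 - p = 4p - 17, so p = 5.6 and Q = 5.4.
ΔQ = 5.4 − 7 = -1.6.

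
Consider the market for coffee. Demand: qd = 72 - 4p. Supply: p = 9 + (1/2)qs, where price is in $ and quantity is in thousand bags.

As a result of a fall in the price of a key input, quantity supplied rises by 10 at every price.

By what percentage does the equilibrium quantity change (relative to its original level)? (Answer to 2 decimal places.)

+55.56

Before the shock: 72 - 4p = 2p - 18 ⇒ 90 = 6p ⇒ p = 15, q = 12.
The shock moves the curves to qd = 72 - 4p and qs = 2p - 8.
Equate the new curves: 72 - 4p = 2p - 8, giving 80 = 6p, p = 40/3 ≈ 13.3333, q = 56/3 ≈ 18.6667.
%Δq = (18.6667 − 12) / 12 × 100 = +55.56%.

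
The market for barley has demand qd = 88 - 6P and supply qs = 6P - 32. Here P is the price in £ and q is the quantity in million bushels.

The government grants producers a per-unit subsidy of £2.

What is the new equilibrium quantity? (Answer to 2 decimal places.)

34.00

Before the shock: 88 - 6P = 6P - 32 ⇒ 120 = 12P ⇒ P = 10, q = 28.
Since sellers receive the price plus the subsidy, the effective supply curve becomes qs = 6P - 20.
Equate the new curves: 88 - 6P = 6P - 20, giving 108 = 12P, P = 9, q = 34.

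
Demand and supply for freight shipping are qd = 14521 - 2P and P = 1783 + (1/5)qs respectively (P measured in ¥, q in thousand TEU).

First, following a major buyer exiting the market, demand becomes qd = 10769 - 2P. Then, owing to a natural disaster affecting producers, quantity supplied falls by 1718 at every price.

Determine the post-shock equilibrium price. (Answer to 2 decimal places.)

Before the shock: 14521 - 2P = 5P - 8915 ⇒ 23436 = 7P ⇒ P = 3348, q = 7825.
The shock moves the curves to qd = 10769 - 2P and qs = 5P - 10633.
Clearing the new market: 10769 - 2P = 5P - 10633, so P = 21402/7 ≈ 3057.4286 and q = 32579/7 ≈ 4654.1429.

3057.43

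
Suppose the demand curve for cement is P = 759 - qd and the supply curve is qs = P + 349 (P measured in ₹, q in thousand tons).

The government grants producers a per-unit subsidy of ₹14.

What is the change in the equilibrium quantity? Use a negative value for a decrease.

+7

Initially, 759 - P = P + 349, so 410 = 2P and P = 205, q = 554.
Since sellers receive the price plus the subsidy, the effective supply curve becomes qs = P + 363.
Setting them equal: 759 - P = P + 363 → 396 = 2P, so P = 198 and q = 561.
Δq = 561 − 554 = +7.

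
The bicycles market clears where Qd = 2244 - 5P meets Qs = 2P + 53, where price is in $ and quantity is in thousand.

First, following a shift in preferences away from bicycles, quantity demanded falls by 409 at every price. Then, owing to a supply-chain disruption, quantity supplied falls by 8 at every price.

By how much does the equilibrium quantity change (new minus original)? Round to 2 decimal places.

-122.57

Original equilibrium: 2244 - 5P = 2P + 53 gives 2191 = 7P, so P = 313 and Q = 679.
The shock moves the curves to Qd = 1835 - 5P and Qs = 2P + 45.
New equilibrium: 1835 - 5P = 2P + 45 ⇒ 1790 = 7P ⇒ P = 1790/7 ≈ 255.7143, Q = 3895/7 ≈ 556.4286.
ΔQ = 556.4286 − 679 = -122.57.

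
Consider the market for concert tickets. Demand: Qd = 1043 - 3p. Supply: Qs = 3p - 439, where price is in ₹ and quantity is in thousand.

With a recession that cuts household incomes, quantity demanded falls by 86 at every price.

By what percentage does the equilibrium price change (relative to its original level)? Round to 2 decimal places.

Initially, 1043 - 3p = 3p - 439, so 1482 = 6p and p = 247, Q = 302.
With the change applied: demand Qd = 957 - 3p, supply Qs = 3p - 439.
Clearing the new market: 957 - 3p = 3p - 439, so p = 698/3 ≈ 232.6667 and Q = 259.
%Δp = (232.6667 − 247) / 247 × 100 = -5.80%.

-5.80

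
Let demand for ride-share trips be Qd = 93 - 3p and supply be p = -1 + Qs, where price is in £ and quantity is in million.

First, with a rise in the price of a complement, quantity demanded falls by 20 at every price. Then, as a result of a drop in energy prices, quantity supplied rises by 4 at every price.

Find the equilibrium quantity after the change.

22

Initially, 93 - 3p = p + 1, so 92 = 4p and p = 23, Q = 24.
With the change applied: demand Qd = 73 - 3p, supply Qs = p + 5.
New equilibrium: 73 - 3p = p + 5 ⇒ 68 = 4p ⇒ p = 17, Q = 22.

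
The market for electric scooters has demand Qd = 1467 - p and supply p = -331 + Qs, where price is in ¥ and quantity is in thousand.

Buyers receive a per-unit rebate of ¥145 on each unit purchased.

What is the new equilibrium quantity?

Original equilibrium: 1467 - p = p + 331 gives 1136 = 2p, so p = 568 and Q = 899.
Since buyers' out-of-pocket price is the market price minus the rebate, the effective demand curve becomes Qd = 1612 - p.
Equate the new curves: 1612 - p = p + 331, giving 1281 = 2p, p = 640.5, Q = 971.5.

971.5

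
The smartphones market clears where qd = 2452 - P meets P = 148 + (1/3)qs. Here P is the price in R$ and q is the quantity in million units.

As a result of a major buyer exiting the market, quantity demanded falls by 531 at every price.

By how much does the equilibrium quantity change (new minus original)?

Solve the original market: 2452 - P = 3P - 444, hence P = 724 and q = 1728.
The new curves are qd = 1921 - P (demand) and qs = 3P - 444 (supply).
Equate the new curves: 1921 - P = 3P - 444, giving 2365 = 4P, P = 591.25, q = 1329.75.
Δq = 1329.75 − 1728 = -398.25.

-398.25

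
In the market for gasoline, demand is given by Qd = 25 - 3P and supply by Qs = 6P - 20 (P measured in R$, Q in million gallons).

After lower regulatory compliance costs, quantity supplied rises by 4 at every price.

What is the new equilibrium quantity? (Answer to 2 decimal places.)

11.33

Original equilibrium: 25 - 3P = 6P - 20 gives 45 = 9P, so P = 5 and Q = 10.
With the change applied: demand Qd = 25 - 3P, supply Qs = 6P - 16.
Equate the new curves: 25 - 3P = 6P - 16, giving 41 = 9P, P = 41/9 ≈ 4.5556, Q = 34/3 ≈ 11.3333.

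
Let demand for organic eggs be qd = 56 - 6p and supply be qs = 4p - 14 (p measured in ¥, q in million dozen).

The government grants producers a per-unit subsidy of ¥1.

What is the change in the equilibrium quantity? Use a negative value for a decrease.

+2.4

Original equilibrium: 56 - 6p = 4p - 14 gives 70 = 10p, so p = 7 and q = 14.
Since sellers receive the price plus the subsidy, the effective supply curve becomes qs = 4p - 10.
Equate the new curves: 56 - 6p = 4p - 10, giving 66 = 10p, p = 6.6, q = 16.4.
Δq = 16.4 − 14 = +2.4.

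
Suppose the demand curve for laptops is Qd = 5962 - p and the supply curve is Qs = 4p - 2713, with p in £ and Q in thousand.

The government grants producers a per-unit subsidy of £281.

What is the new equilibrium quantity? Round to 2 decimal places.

4451.80

Solve the original market: 5962 - p = 4p - 2713, hence p = 1735 and Q = 4227.
Since sellers receive the price plus the subsidy, the effective supply curve becomes Qs = 4p - 1589.
Setting them equal: 5962 - p = 4p - 1589 → 7551 = 5p, so p = 1510.2 and Q = 4451.8.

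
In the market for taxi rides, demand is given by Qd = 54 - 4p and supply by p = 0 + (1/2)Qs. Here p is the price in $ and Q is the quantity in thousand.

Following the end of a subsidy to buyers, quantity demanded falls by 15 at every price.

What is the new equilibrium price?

6.5

Original equilibrium: 54 - 4p = 2p gives 54 = 6p, so p = 9 and Q = 18.
With the change applied: demand Qd = 39 - 4p, supply Qs = 2p.
Equate the new curves: 39 - 4p = 2p, giving 39 = 6p, p = 6.5, Q = 13.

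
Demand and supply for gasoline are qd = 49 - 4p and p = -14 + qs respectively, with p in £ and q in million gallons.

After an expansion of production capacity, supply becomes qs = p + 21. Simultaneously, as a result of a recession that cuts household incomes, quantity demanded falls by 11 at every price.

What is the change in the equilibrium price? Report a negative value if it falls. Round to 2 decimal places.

Original equilibrium: 49 - 4p = p + 14 gives 35 = 5p, so p = 7 and q = 21.
With the change applied: demand qd = 38 - 4p, supply qs = p + 21.
Setting them equal: 38 - 4p = p + 21 → 17 = 5p, so p = 3.4 and q = 24.4.
Δp = 3.4 − 7 = -3.60.

-3.60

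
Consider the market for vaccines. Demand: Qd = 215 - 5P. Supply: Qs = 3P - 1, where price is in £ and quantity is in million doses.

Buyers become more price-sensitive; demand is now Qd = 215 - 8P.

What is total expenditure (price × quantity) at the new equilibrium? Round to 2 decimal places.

1137.12

Initially, 215 - 5P = 3P - 1, so 216 = 8P and P = 27, Q = 80.
With the change applied: demand Qd = 215 - 8P, supply Qs = 3P - 1.
Equate the new curves: 215 - 8P = 3P - 1, giving 216 = 11P, P = 216/11 ≈ 19.6364, Q = 637/11 ≈ 57.9091.
New expenditure = 19.6364 × 57.9091 = 1137.12.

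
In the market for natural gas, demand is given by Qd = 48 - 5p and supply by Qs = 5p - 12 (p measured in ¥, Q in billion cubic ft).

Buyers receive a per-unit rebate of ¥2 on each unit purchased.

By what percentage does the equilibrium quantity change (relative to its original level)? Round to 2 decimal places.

+27.78

Solve the original market: 48 - 5p = 5p - 12, hence p = 6 and Q = 18.
Since buyers' out-of-pocket price is the market price minus the rebate, the effective demand curve becomes Qd = 58 - 5p.
Setting them equal: 58 - 5p = 5p - 12 → 70 = 10p, so p = 7 and Q = 23.
%ΔQ = (23 − 18) / 18 × 100 = +27.78%.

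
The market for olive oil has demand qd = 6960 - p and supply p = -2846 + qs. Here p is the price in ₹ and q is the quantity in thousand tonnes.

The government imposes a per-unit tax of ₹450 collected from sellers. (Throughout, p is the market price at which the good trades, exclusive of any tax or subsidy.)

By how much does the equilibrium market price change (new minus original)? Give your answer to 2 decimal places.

+225.00

Initially, 6960 - p = p + 2846, so 4114 = 2p and p = 2057, q = 4903.
Since sellers keep the price net of the tax, the effective supply curve becomes qs = p + 2396.
Setting them equal: 6960 - p = p + 2396 → 4564 = 2p, so p = 2282 and q = 4678.
Δp = 2282 − 2057 = +225.00.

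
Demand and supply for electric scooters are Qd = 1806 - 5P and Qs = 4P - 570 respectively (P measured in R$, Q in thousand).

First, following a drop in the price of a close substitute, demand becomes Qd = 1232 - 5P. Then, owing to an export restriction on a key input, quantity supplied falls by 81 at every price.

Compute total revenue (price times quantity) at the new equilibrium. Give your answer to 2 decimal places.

38892.09

Initially, 1806 - 5P = 4P - 570, so 2376 = 9P and P = 264, Q = 486.
With the change applied: demand Qd = 1232 - 5P, supply Qs = 4P - 651.
Clearing the new market: 1232 - 5P = 4P - 651, so P = 1883/9 ≈ 209.2222 and Q = 1673/9 ≈ 185.8889.
New expenditure = 209.2222 × 185.8889 = 38892.09.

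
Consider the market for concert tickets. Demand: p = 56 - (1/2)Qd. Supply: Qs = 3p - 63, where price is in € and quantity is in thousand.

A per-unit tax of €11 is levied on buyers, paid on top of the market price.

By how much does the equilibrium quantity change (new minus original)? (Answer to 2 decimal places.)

-13.20

Before the shock: 112 - 2p = 3p - 63 ⇒ 175 = 5p ⇒ p = 35, Q = 42.
Since buyers pay the price plus the tax, the effective demand curve becomes Qd = 90 - 2p.
New equilibrium: 90 - 2p = 3p - 63 ⇒ 153 = 5p ⇒ p = 30.6, Q = 28.8.
ΔQ = 28.8 − 42 = -13.20.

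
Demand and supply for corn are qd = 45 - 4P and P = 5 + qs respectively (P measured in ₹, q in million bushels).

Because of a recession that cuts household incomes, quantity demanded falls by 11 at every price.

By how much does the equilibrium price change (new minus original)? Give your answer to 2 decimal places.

Initially, 45 - 4P = P - 5, so 50 = 5P and P = 10, q = 5.
The new curves are qd = 34 - 4P (demand) and qs = P - 5 (supply).
Clearing the new market: 34 - 4P = P - 5, so P = 7.8 and q = 2.8.
ΔP = 7.8 − 10 = -2.20.

-2.20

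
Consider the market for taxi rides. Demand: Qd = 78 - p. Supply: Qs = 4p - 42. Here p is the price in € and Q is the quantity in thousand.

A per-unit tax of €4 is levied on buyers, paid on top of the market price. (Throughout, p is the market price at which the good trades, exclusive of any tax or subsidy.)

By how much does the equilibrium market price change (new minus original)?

Original equilibrium: 78 - p = 4p - 42 gives 120 = 5p, so p = 24 and Q = 54.
Since buyers pay the price plus the tax, the effective demand curve becomes Qd = 74 - p.
Setting them equal: 74 - p = 4p - 42 → 116 = 5p, so p = 23.2 and Q = 50.8.
Δp = 23.2 − 24 = -0.8.

-0.8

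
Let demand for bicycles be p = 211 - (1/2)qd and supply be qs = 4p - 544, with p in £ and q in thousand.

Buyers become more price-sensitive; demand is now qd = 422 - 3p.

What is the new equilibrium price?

Solve the original market: 422 - 2p = 4p - 544, hence p = 161 and q = 100.
The new curves are qd = 422 - 3p (demand) and qs = 4p - 544 (supply).
New equilibrium: 422 - 3p = 4p - 544 ⇒ 966 = 7p ⇒ p = 138, q = 8.

138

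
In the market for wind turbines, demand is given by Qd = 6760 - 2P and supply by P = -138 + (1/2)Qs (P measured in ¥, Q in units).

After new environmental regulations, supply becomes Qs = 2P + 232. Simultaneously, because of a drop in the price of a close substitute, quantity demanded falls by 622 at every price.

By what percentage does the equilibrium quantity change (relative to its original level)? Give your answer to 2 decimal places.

-9.47

Solve the original market: 6760 - 2P = 2P + 276, hence P = 1621 and Q = 3518.
The new curves are Qd = 6138 - 2P (demand) and Qs = 2P + 232 (supply).
New equilibrium: 6138 - 2P = 2P + 232 ⇒ 5906 = 4P ⇒ P = 1476.5, Q = 3185.
%ΔQ = (3185 − 3518) / 3518 × 100 = -9.47%.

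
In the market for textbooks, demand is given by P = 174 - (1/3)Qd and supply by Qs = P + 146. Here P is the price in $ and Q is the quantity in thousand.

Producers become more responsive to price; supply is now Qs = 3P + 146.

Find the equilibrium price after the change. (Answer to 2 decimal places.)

62.67

Solve the original market: 522 - 3P = P + 146, hence P = 94 and Q = 240.
After the shift, demand is Qd = 522 - 3P and supply is Qs = 3P + 146.
New equilibrium: 522 - 3P = 3P + 146 ⇒ 376 = 6P ⇒ P = 188/3 ≈ 62.6667, Q = 334.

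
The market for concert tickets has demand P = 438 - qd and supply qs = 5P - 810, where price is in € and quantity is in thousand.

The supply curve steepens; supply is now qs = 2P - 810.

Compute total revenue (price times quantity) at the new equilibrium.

9152

Original equilibrium: 438 - P = 5P - 810 gives 1248 = 6P, so P = 208 and q = 230.
With the change applied: demand qd = 438 - P, supply qs = 2P - 810.
New equilibrium: 438 - P = 2P - 810 ⇒ 1248 = 3P ⇒ P = 416, q = 22.
New expenditure = 416 × 22 = 9152.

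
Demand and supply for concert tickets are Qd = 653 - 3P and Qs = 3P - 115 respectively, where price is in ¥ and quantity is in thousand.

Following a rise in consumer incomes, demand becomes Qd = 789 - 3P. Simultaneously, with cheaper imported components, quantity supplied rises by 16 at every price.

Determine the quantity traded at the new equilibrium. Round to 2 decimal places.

345.00

Initially, 653 - 3P = 3P - 115, so 768 = 6P and P = 128, Q = 269.
The shock moves the curves to Qd = 789 - 3P and Qs = 3P - 99.
Setting them equal: 789 - 3P = 3P - 99 → 888 = 6P, so P = 148 and Q = 345.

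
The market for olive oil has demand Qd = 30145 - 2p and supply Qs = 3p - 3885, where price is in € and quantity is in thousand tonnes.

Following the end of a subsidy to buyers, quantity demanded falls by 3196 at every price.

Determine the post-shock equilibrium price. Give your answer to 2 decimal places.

6166.80

Initially, 30145 - 2p = 3p - 3885, so 34030 = 5p and p = 6806, Q = 16533.
With the change applied: demand Qd = 26949 - 2p, supply Qs = 3p - 3885.
Setting them equal: 26949 - 2p = 3p - 3885 → 30834 = 5p, so p = 6166.8 and Q = 14615.4.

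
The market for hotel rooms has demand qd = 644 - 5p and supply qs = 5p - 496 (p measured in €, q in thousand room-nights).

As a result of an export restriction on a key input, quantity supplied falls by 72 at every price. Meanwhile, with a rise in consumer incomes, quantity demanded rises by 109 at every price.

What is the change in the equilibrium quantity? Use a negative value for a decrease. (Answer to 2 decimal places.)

+18.50

Initially, 644 - 5p = 5p - 496, so 1140 = 10p and p = 114, q = 74.
After the shift, demand is qd = 753 - 5p and supply is qs = 5p - 568.
New equilibrium: 753 - 5p = 5p - 568 ⇒ 1321 = 10p ⇒ p = 132.1, q = 92.5.
Δq = 92.5 − 74 = +18.50.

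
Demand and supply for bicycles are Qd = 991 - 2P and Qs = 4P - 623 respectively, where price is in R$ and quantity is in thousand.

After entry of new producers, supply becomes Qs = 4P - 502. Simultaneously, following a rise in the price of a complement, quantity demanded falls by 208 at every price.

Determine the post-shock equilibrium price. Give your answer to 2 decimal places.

214.17

Original equilibrium: 991 - 2P = 4P - 623 gives 1614 = 6P, so P = 269 and Q = 453.
With the change applied: demand Qd = 783 - 2P, supply Qs = 4P - 502.
Setting them equal: 783 - 2P = 4P - 502 → 1285 = 6P, so P = 1285/6 ≈ 214.1667 and Q = 1064/3 ≈ 354.6667.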